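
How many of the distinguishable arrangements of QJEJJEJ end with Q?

15

With the last slot taken by Q, it remains to arrange the other 6 letters (JEJJEJ).
Those 6 letters have E appearing twice and J appearing 4 times, giving (6)!/(4!·2!) = 15.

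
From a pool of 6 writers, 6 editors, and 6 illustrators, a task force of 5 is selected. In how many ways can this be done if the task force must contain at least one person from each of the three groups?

6210

Unrestricted: C(18,5) = 8568 ways to pick any 5 of the 18.
Selections missing a whole group: no writers → C(12,5) = 792; no editors → C(12,5) = 792; no illustrators → C(12,5) = 792.
Add back selections omitting two groups (i.e. drawn from a single group): C(6,5) + C(6,5) + C(6,5) = 18.
By inclusion–exclusion: 8568 − 2376 + 18 = 6210.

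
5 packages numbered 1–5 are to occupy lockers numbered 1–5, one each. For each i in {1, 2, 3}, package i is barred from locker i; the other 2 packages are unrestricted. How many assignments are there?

64

Let Aᵢ (for i ∈ {1, 2, 3}) be the placements that put package i in its forbidden locker. Any j of these fix j positions, leaving (5−j)! ways to fill the rest, and there are C(3,j) ways to pick which j.
By inclusion–exclusion, the number of valid placements is Σ_{j=0}^{3} (−1)^j C(3,j)·(5−j)!.
Computing: 120 − 72 + 18 − 2 = 64.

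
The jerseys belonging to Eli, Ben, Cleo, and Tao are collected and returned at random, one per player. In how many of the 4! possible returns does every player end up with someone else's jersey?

Let Aᵢ be the assignments in which player i gets their old jersey. We want the size of the complement of A₁∪…∪A_4.
By inclusion–exclusion this is Σ_{j=0}^{4} (−1)^j C(4,j)·(4−j)!.
Computing: 24 − 24 + 12 − 4 + 1 = 9.

9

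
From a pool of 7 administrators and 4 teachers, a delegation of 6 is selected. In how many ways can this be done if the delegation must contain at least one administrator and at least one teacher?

455

Unrestricted: C(11,6) = 462 ways to pick any 6 of the 11.
Selections missing a whole group: no administrators → C(4,6) = 0; no teachers → C(7,6) = 7.
Both groups omitted at once is impossible, so 462 − 7 = 455.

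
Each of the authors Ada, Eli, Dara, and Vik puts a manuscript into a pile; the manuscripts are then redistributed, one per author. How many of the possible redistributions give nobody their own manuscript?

Count assignments avoiding every fixed point. For any j of the 4 authors fixed to their own manuscript, the other 4−j can be arranged in (4−j)! ways.
By inclusion–exclusion this is Σ_{j=0}^{4} (−1)^j C(4,j)·(4−j)!.
Computing: 24 − 24 + 12 − 4 + 1 = 9.

9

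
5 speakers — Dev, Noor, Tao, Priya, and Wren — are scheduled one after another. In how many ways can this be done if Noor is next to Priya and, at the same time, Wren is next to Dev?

24

Treat {Noor,Priya} as one block (2 orders) and {Wren,Dev} as another (2 orders).
That leaves 3 units to arrange: 2 × 2 × 3! = 4 × 6 = 24.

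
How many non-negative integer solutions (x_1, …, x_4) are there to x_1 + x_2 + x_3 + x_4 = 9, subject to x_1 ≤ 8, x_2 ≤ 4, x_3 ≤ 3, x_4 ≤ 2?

59

By stars and bars, unrestricted non-negative solutions to x_1+…+x_4 = 9 number C(9+3,3) = 220.
Subtract solutions that violate a single cap (substitute x_i' = x_i − (cap_i+1)): x_1 ≥ 9 gives C(3,3) = 1; x_2 ≥ 5 gives C(7,3) = 35; x_3 ≥ 4 gives C(8,3) = 56; x_4 ≥ 3 gives C(9,3) = 84. Together 176.
Add back pairs where two caps are both exceeded: 0 + 0 + 0 + 1 + 4 + 10 = 15.
By inclusion–exclusion the count is 220 − 176 + 15 = 59.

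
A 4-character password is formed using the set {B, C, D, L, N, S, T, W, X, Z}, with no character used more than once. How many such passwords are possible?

5040

With no repetition, fill the 4 characters in order: 10 choices, then 9, down to 7.
That product is 10 × 9 × 8 × 7 = 5040.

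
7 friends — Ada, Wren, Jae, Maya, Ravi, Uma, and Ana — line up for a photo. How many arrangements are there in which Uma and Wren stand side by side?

1440

Place the 5 others and the Uma-Wren pair as 6 objects in a line; the pair has 2 internal arrangements.
That gives 2 × 6! = 2 × 720 = 1440.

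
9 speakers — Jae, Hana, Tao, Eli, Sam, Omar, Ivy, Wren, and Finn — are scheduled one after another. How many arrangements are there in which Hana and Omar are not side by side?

Of the 9! = 362880 arrangements, those with Hana and Omar adjacent number 2 × 8! = 80640 (treat the pair as a block with 2 internal orders).
So 362880 − 80640 = 282240 arrangements keep them apart.

282240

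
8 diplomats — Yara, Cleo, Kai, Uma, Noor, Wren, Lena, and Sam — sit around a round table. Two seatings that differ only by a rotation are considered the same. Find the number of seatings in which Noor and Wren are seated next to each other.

1440

Glue Noor and Wren into a block (2 internal orders). Seating 7 units around a circle gives (6)! arrangements.
So 2 × (6)! = 2 × 720 = 1440.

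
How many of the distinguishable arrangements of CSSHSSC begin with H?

15

With the first slot taken by H, it remains to arrange the other 6 letters (CSSSSC).
Those 6 letters have C appearing twice and S appearing 4 times, giving (6)!/(4!·2!) = 15.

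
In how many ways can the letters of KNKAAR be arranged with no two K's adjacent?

Total arrangements of KNKAAR: 6!/(2!·2!) = 180.
Arrangements with the K's together: treat KK as one letter, giving (5)!/(2!) = 60.
Hence 180 − 60 = 120.

120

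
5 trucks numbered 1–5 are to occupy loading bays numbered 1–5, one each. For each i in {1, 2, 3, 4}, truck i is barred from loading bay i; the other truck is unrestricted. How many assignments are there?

53

Let Aᵢ (for 1 ≤ i ≤ 4) be the placements that put truck i in its forbidden loading bay. Any j of these fix j positions, leaving (5−j)! ways to fill the rest, and there are C(4,j) ways to pick which j.
By inclusion–exclusion, the number of valid placements is Σ_{j=0}^{4} (−1)^j C(4,j)·(5−j)!.
Computing: 120 − 96 + 36 − 8 + 1 = 53.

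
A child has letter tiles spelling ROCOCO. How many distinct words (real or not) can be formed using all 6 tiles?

Letter multiplicities in ROCOCO: C×2, O×3, R×1.
So there are 6! / (3!·2!) = 60 distinguishable arrangements.

60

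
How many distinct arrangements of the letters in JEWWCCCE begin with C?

630

With the first slot taken by C, it remains to arrange the other 7 letters (JEWWCCE).
Those 7 letters have C appearing twice, E appearing twice, and W appearing twice, giving (7)!/(2!·2!·2!) = 630.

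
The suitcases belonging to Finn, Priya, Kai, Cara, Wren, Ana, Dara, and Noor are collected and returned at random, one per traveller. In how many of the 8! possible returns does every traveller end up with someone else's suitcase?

This is the derangement count D_8: permutations of 8 items with no fixed point.
By inclusion–exclusion this is Σ_{j=0}^{8} (−1)^j C(8,j)·(8−j)!.
Computing: 40320 − 40320 + 20160 − 6720 + 1680 − 336 + 56 − 8 + 1 = 14833.

14833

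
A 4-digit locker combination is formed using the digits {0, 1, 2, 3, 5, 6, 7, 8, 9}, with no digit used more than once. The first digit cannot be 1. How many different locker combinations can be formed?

The first digit has 9−1 = 8 choices (anything except 1).
The remaining 3 digits are filled from the other 8 symbols without repetition: 8 × 7 × 6 = 336.
Total: 8 × 336 = 2688.

2688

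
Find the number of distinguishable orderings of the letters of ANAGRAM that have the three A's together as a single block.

120

Treat the 3 copies of A as a single block. The multiset to arrange is then {AAA, G, M, N, R}, 5 items in all.
All 5 items are distinct, so there are (5)! = 120 arrangements.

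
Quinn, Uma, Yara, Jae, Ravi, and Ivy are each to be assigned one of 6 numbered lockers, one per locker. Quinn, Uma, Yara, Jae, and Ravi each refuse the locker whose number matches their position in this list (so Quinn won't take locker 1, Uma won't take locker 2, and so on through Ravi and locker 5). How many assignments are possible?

Let Aᵢ (for 1 ≤ i ≤ 5) be the placements that put person i in their forbidden locker. Any j of these fix j positions, leaving (6−j)! ways to fill the rest, and there are C(5,j) ways to pick which j.
By inclusion–exclusion, the number of valid placements is Σ_{j=0}^{5} (−1)^j C(5,j)·(6−j)!.
Computing: 720 − 600 + 240 − 60 + 10 − 1 = 309.

309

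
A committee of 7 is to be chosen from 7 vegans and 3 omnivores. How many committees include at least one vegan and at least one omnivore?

119

Unrestricted: C(10,7) = 120 ways to pick any 7 of the 10.
Selections missing a whole group: no vegans → C(3,7) = 0; no omnivores → C(7,7) = 1.
Both groups omitted at once is impossible, so 120 − 1 = 119.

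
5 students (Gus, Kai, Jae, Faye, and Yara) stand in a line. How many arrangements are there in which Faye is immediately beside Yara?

Treat {Faye, Yara} as a single unit. There are 4 units to order, and the pair itself can be ordered 2 ways.
So the count is 2·(4)! = 48.

48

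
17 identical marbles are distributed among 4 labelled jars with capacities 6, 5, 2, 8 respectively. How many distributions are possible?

31

Without the upper bounds there are C(20,3) = 1140 ways to split 17 among 4 jars.
Subtract solutions that violate a single cap (substitute x_i' = x_i − (cap_i+1)): x_1 ≥ 7 gives C(13,3) = 286; x_2 ≥ 6 gives C(14,3) = 364; x_3 ≥ 3 gives C(17,3) = 680; x_4 ≥ 9 gives C(11,3) = 165. Together 1495.
Add back pairs where two caps are both exceeded: 35 + 120 + 4 + 165 + 10 + 56 = 390.
Subtract triples: 4 + 0 + 0 + 0 = 4.
By inclusion–exclusion the count is 1140 − 1495 + 390 − 4 = 31.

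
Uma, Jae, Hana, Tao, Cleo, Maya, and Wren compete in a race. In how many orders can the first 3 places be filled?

210

There are 7 choices for 1st place, 6 for 2nd, and 5 for 3rd.
That gives 7 × 6 × 5 = 210.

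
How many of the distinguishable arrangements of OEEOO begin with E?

4

With the first slot taken by E, it remains to arrange the other 4 letters (OEOO).
Those 4 letters have O appearing 3 times, giving (4)!/(3!) = 4.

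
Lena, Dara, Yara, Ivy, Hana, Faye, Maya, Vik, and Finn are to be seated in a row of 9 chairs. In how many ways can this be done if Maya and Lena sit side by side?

80640

Place the 7 others and the Maya-Lena pair as 8 objects in a line; the pair has 2 internal arrangements.
That gives 2 × 8! = 2 × 40320 = 80640.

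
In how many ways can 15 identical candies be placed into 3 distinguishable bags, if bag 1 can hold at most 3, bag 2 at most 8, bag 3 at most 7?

10

By stars and bars, unrestricted non-negative solutions to x_1+…+x_3 = 15 number C(15+2,2) = 136.
Subtract solutions that violate a single cap (substitute x_i' = x_i − (cap_i+1)): x_1 ≥ 4 gives C(13,2) = 78; x_2 ≥ 9 gives C(8,2) = 28; x_3 ≥ 8 gives C(9,2) = 36. Together 142.
Add back pairs where two caps are both exceeded: 6 + 10 + 0 = 16.
By inclusion–exclusion the count is 136 − 142 + 16 = 10.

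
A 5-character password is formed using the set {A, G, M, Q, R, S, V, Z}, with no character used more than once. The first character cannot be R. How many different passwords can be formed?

The first character has 8−1 = 7 choices (anything except R).
The remaining 4 characters are filled from the other 7 symbols without repetition: 7 × 6 × 5 × 4 = 840.
Total: 7 × 840 = 5880.

5880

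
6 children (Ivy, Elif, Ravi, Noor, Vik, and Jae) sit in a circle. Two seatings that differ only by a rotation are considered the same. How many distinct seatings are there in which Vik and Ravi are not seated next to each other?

72

Without the restriction there are (5)! = 120 seatings.
Those with Vik next to Ravi: fuse the pair into one unit and seat 5 units around a circle — 2·(4)! = 48.
Subtracting, 120 − 48 = 72.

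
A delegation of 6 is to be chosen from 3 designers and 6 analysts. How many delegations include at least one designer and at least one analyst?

With no constraint there are C(9,6) = 84 possible selections.
Selections missing a whole group: no designers → C(6,6) = 1; no analysts → C(3,6) = 0.
Both groups omitted at once is impossible, so 84 − 1 = 83.

83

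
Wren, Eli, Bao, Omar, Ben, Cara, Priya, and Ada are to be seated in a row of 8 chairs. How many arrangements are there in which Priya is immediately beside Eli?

10080

Treat {Priya, Eli} as a single unit. There are 7 units to order, and the pair itself can be ordered 2 ways.
So the count is 2·(7)! = 10080.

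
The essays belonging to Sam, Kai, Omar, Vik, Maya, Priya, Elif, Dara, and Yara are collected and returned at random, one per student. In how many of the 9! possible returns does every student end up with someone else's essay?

133496

This is the derangement count D_9: permutations of 9 items with no fixed point.
By inclusion–exclusion this is Σ_{j=0}^{9} (−1)^j C(9,j)·(9−j)!.
Computing: 362880 − 362880 + 181440 − 60480 + 15120 − 3024 + 504 − 72 + 9 − 1 = 133496.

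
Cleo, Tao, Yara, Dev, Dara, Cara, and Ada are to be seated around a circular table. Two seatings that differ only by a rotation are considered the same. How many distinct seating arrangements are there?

Around a circle, 7 distinct people have 7!/7 = (6)! = 720 rotationally distinct seatings.

720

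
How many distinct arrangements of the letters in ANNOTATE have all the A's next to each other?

Treat the 2 copies of A as a single block. The multiset to arrange is then {AA, E, N, N, O, T, T}, 7 items in all.
That gives (7)!/(2!·2!) = 1260 arrangements.

1260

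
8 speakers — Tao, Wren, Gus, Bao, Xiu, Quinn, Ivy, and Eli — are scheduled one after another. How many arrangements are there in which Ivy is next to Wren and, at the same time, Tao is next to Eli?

2880

Treat {Ivy,Wren} as one block (2 orders) and {Tao,Eli} as another (2 orders).
That leaves 6 units to arrange: 2 × 2 × 6! = 4 × 720 = 2880.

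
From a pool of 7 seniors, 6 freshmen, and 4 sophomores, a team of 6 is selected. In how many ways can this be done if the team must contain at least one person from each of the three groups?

9996

Total 6-person selections from all 17: C(17,6) = 12376.
Selections missing a whole group: no seniors → C(10,6) = 210; no freshmen → C(11,6) = 462; no sophomores → C(13,6) = 1716.
Add back selections omitting two groups (i.e. drawn from a single group): C(7,6) + C(6,6) + C(4,6) = 8.
By inclusion–exclusion: 12376 − 2388 + 8 = 9996.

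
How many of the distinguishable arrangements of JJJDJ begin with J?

Fix J in the first position and arrange the remaining 4 letters.
Those 4 letters have J appearing 3 times, giving (4)!/(3!) = 4.

4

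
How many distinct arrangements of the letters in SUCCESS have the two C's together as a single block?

120

Treat the 2 copies of C as a single block. The multiset to arrange is then {CC, E, S, S, S, U}, 6 items in all.
That gives (6)!/(3!) = 120 arrangements.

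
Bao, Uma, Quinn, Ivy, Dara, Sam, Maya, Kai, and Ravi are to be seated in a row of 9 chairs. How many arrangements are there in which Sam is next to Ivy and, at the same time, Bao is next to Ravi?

Treat {Sam,Ivy} as one block (2 orders) and {Bao,Ravi} as another (2 orders).
That leaves 7 units to arrange: 2 × 2 × 7! = 4 × 5040 = 20160.

20160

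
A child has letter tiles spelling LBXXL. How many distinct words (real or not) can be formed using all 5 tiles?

The 5 letters of LBXXL have repeats: L appearing twice and X appearing twice.
The number of distinct arrangements is 5!/(2!·2!) = 120/4 = 30.

30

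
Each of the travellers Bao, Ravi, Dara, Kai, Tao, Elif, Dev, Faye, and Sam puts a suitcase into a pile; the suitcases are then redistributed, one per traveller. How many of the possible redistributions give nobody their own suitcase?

133496

This is the derangement count D_9: permutations of 9 items with no fixed point.
By inclusion–exclusion this is Σ_{j=0}^{9} (−1)^j C(9,j)·(9−j)!.
Computing: 362880 − 362880 + 181440 − 60480 + 15120 − 3024 + 504 − 72 + 9 − 1 = 133496.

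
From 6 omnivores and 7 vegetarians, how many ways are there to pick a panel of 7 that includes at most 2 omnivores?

358

Split by how many omnivores are chosen (0 through 2).
Sum: C(6,0)·C(7,7) + C(6,1)·C(7,6) + C(6,2)·C(7,5) = 1 + 42 + 315 = 358.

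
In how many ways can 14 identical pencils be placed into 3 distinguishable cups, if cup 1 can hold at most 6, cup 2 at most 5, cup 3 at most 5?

By stars and bars, unrestricted non-negative solutions to x_1+…+x_3 = 14 number C(14+2,2) = 120.
Subtract solutions that violate a single cap (substitute x_i' = x_i − (cap_i+1)): x_1 ≥ 7 gives C(9,2) = 36; x_2 ≥ 6 gives C(10,2) = 45; x_3 ≥ 6 gives C(10,2) = 45. Together 126.
Add back pairs where two caps are both exceeded: 3 + 3 + 6 = 12.
By inclusion–exclusion the count is 120 − 126 + 12 = 6.

6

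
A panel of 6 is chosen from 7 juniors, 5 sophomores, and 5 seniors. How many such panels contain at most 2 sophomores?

9834

Split by how many sophomores are chosen (0 through 2).
Sum: C(5,0)·C(12,6) + C(5,1)·C(12,5) + C(5,2)·C(12,4) = 924 + 3960 + 4950 = 9834.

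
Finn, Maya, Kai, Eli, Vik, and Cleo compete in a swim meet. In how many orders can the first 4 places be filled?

This is an ordered selection of 4 from 6: P(6,4).
That gives 6 × 5 × 4 × 3 = 360.

360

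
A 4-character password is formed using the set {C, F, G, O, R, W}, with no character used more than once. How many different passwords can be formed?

Choose and order 4 of the 6 symbols: the first character has 6 options, the next 5, then 4, 3.
That product is 6 × 5 × 4 × 3 = 360.

360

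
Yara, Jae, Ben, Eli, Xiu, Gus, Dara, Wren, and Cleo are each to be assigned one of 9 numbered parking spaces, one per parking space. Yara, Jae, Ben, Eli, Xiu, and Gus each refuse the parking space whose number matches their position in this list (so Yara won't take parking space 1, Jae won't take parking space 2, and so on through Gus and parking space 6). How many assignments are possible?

Let Aᵢ (for 1 ≤ i ≤ 6) be the placements that put person i in their forbidden parking space. Any j of these fix j positions, leaving (9−j)! ways to fill the rest, and there are C(6,j) ways to pick which j.
By inclusion–exclusion, the number of valid placements is Σ_{j=0}^{6} (−1)^j C(6,j)·(9−j)!.
Computing: 362880 − 241920 + 75600 − 14400 + 1800 − 144 + 6 = 183822.

183822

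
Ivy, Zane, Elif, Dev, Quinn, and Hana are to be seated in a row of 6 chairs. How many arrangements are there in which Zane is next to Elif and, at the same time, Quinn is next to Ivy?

Treat {Zane,Elif} as one block (2 orders) and {Quinn,Ivy} as another (2 orders).
That leaves 4 units to arrange: 2 × 2 × 4! = 4 × 24 = 96.

96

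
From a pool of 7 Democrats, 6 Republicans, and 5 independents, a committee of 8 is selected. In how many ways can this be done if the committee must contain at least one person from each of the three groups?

41811

With no constraint there are C(18,8) = 43758 possible selections.
Selections missing a whole group: no Democrats → C(11,8) = 165; no Republicans → C(12,8) = 495; no independents → C(13,8) = 1287.
Add back selections omitting two groups (i.e. drawn from a single group): C(7,8) + C(6,8) + C(5,8) = 0.
By inclusion–exclusion: 43758 − 1947 + 0 = 41811.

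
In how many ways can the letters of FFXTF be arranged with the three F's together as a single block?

Treat the 3 copies of F as a single block. The multiset to arrange is then {FFF, T, X}, 3 items in all.
All 3 items are distinct, so there are (3)! = 6 arrangements.

6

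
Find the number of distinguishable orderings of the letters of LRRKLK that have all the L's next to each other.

Treat the 2 copies of L as a single block. The multiset to arrange is then {LL, K, K, R, R}, 5 items in all.
That gives (5)!/(2!·2!) = 30 arrangements.

30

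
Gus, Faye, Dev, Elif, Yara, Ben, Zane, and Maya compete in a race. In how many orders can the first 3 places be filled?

336

There are 8 choices for 1st place, 7 for 2nd, and 6 for 3rd.
That gives 8 × 7 × 6 = 336.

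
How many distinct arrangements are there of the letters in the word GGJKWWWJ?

The 8 letters of GGJKWWWJ have repeats: G appearing twice, J appearing twice, and W appearing 3 times.
Dividing 8! = 40320 by 3!·2!·2! = 24 for the repeated letters gives 1680.

1680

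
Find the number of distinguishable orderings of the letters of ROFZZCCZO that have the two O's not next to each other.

Total arrangements of ROFZZCCZO: 9!/(3!·2!·2!) = 15120.
If the two O's are adjacent, glue them into one block, leaving 8 items to arrange: (8)!/(3!·2!) = 3360 ways.
Subtracting, 15120 − 3360 = 11760 arrangements keep the O's apart.

11760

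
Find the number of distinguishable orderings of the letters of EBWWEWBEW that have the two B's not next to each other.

There are 9!/(4!·3!·2!) = 1260 arrangements of EBWWEWBEW in total.
Arrangements with the B's together: treat BB as one letter, giving (8)!/(4!·3!) = 280.
Subtracting, 1260 − 280 = 980 arrangements keep the B's apart.

980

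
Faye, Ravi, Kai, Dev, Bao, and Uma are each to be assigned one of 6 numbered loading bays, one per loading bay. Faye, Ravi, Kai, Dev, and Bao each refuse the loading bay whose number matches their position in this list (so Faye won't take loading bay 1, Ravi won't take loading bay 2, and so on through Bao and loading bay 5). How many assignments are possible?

Let Aᵢ (for 1 ≤ i ≤ 5) be the placements that put person i in their forbidden loading bay. Any j of these fix j positions, leaving (6−j)! ways to fill the rest, and there are C(5,j) ways to pick which j.
By inclusion–exclusion, the number of valid placements is Σ_{j=0}^{5} (−1)^j C(5,j)·(6−j)!.
Computing: 720 − 600 + 240 − 60 + 10 − 1 = 309.

309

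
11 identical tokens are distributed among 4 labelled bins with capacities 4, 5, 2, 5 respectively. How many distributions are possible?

Without the upper bounds there are C(14,3) = 364 ways to split 11 among 4 bins.
Subtract solutions that violate a single cap (substitute x_i' = x_i − (cap_i+1)): x_1 ≥ 5 gives C(9,3) = 84; x_2 ≥ 6 gives C(8,3) = 56; x_3 ≥ 3 gives C(11,3) = 165; x_4 ≥ 6 gives C(8,3) = 56. Together 361.
Add back pairs where two caps are both exceeded: 1 + 20 + 1 + 10 + 0 + 10 = 42.
By inclusion–exclusion the count is 364 − 361 + 42 = 45.

45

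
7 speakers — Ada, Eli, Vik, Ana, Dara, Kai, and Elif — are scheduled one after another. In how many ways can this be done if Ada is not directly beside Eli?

3600

There are 7! = 5040 arrangements in all. If Ada and Eli are adjacent, merging them into one block gives 2·(6)! = 1440 arrangements.
So 5040 − 1440 = 3600 arrangements keep them apart.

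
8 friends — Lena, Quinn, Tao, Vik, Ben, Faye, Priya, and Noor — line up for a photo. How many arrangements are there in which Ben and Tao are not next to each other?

There are 8! = 40320 arrangements in all. If Ben and Tao are adjacent, merging them into one block gives 2·(7)! = 10080 arrangements.
Complementary counting: 40320 − 10080 = 30240.

30240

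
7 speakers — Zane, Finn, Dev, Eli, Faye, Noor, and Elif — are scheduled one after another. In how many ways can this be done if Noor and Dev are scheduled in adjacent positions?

1440

Treat {Noor, Dev} as a single unit. There are 6 units to order, and the pair itself can be ordered 2 ways.
So the count is 2·(6)! = 1440.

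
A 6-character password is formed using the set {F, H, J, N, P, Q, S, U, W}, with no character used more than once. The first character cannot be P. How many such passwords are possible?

53760

The first character has 9−1 = 8 choices (anything except P).
The remaining 5 characters are filled from the other 8 symbols without repetition: 8 × 7 × 6 × 5 × 4 = 6720.
Total: 8 × 6720 = 53760.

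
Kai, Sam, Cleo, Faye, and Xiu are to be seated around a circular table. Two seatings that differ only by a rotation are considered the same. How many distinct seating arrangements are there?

Fix one person's seat to break rotational symmetry; the remaining 4 people can be arranged in (4)! = 24 ways.

24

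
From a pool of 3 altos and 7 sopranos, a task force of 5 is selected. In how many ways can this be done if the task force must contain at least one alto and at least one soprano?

Total 5-person selections from all 10: C(10,5) = 252.
Selections missing a whole group: no altos → C(7,5) = 21; no sopranos → C(3,5) = 0.
Both groups omitted at once is impossible, so 252 − 21 = 231.

231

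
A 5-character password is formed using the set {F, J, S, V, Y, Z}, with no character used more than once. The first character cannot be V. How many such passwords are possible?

600

The first character has 6−1 = 5 choices (anything except V).
The remaining 4 characters are filled from the other 5 symbols without repetition: 5 × 4 × 3 × 2 = 120.
Total: 5 × 120 = 600.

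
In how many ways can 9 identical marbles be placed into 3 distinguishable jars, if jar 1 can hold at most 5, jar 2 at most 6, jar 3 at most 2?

Without the upper bounds there are C(11,2) = 55 ways to split 9 among 3 jars.
Subtract solutions that violate a single cap (substitute x_i' = x_i − (cap_i+1)): x_1 ≥ 6 gives C(5,2) = 10; x_2 ≥ 7 gives C(4,2) = 6; x_3 ≥ 3 gives C(8,2) = 28. Together 44.
Add back pairs where two caps are both exceeded: 0 + 1 + 0 = 1.
By inclusion–exclusion the count is 55 − 44 + 1 = 12.

12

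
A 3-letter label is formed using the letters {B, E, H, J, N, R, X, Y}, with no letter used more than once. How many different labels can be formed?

This is a permutation of 3 out of 8: P(8,3) = 8!/5!.
That product is 8 × 7 × 6 = 336.

336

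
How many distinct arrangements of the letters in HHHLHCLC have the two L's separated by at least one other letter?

315

There are 8!/(4!·2!·2!) = 420 arrangements of HHHLHCLC in total.
If the two L's are adjacent, glue them into one block, leaving 7 items to arrange: (7)!/(4!·2!) = 105 ways.
Subtracting, 420 − 105 = 315 arrangements keep the L's apart.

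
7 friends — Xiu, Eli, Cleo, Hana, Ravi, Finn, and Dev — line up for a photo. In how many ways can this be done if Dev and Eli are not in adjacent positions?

Of the 7! = 5040 arrangements, those with Dev and Eli adjacent number 2 × 6! = 1440 (treat the pair as a block with 2 internal orders).
Complementary counting: 5040 − 1440 = 3600.

3600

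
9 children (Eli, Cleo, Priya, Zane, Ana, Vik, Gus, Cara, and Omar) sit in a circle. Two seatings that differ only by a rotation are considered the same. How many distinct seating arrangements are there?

Fix one person's seat to break rotational symmetry; the remaining 8 people can be arranged in (8)! = 40320 ways.

40320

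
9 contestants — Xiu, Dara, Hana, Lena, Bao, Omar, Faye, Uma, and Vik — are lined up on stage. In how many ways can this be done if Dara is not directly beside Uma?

There are 9! = 362880 arrangements in all. If Dara and Uma are adjacent, merging them into one block gives 2·(8)! = 80640 arrangements.
So 362880 − 80640 = 282240 arrangements keep them apart.

282240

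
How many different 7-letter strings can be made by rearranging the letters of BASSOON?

1260

BASSOON has 7 letters with O appearing twice and S appearing twice.
Dividing 7! = 5040 by 2!·2! = 4 for the repeated letters gives 1260.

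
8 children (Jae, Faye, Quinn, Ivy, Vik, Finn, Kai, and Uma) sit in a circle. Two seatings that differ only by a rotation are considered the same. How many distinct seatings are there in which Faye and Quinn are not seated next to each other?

3600

Without the restriction there are (7)! = 5040 seatings.
Those with Faye next to Quinn: fuse the pair into one unit and seat 7 units around a circle — 2·(6)! = 1440.
Subtracting, 5040 − 1440 = 3600.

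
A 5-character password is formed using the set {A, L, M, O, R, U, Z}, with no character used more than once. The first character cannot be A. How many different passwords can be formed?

The first character has 7−1 = 6 choices (anything except A).
The remaining 4 characters are filled from the other 6 symbols without repetition: 6 × 5 × 4 × 3 = 360.
Total: 6 × 360 = 2160.

2160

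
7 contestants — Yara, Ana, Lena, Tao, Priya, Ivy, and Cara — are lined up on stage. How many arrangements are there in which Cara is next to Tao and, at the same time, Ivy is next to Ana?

Treat {Cara,Tao} as one block (2 orders) and {Ivy,Ana} as another (2 orders).
That leaves 5 units to arrange: 2 × 2 × 5! = 4 × 120 = 480.

480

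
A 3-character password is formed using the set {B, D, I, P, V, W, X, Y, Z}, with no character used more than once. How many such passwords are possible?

504

Choose and order 3 of the 9 symbols: the first character has 9 options, the next 8, then 7.
9 × 8 × 7 = 504.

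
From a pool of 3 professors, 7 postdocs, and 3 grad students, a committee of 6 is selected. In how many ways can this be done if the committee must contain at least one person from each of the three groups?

With no constraint there are C(13,6) = 1716 possible selections.
Subtract selections that omit an entire group: no professors → C(10,6) = 210; no postdocs → C(6,6) = 1; no grad students → C(10,6) = 210.
Add back selections omitting two groups (i.e. drawn from a single group): C(3,6) + C(7,6) + C(3,6) = 7.
By inclusion–exclusion: 1716 − 421 + 7 = 1302.

1302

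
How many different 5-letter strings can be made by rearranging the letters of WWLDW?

20

WWLDW has 5 letters with W appearing 3 times.
The number of distinct arrangements is 5!/(3!) = 120/6 = 20.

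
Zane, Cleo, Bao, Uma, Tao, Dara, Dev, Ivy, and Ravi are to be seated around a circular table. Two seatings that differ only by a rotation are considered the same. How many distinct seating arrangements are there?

40320

Fix one person's seat to break rotational symmetry; the remaining 8 people can be arranged in (8)! = 40320 ways.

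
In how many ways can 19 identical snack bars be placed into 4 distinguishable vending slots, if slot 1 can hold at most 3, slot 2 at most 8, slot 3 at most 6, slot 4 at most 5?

20

Without the upper bounds there are C(22,3) = 1540 ways to split 19 among 4 vending slots.
Subtract solutions that violate a single cap (substitute x_i' = x_i − (cap_i+1)): x_1 ≥ 4 gives C(18,3) = 816; x_2 ≥ 9 gives C(13,3) = 286; x_3 ≥ 7 gives C(15,3) = 455; x_4 ≥ 6 gives C(16,3) = 560. Together 2117.
Add back pairs where two caps are both exceeded: 84 + 165 + 220 + 20 + 35 + 84 = 608.
Subtract triples: 0 + 1 + 10 + 0 = 11.
By inclusion–exclusion the count is 1540 − 2117 + 608 − 11 = 20.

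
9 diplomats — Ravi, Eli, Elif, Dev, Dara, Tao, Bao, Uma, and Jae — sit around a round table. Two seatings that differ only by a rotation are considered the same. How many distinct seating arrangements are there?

40320

Seat Ravi anywhere (absorbing the rotational symmetry), then permute the other 8: (8)! = 40320.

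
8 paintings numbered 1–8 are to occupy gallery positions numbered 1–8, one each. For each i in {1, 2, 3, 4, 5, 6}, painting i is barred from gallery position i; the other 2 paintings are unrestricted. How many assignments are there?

Let Aᵢ (for 1 ≤ i ≤ 6) be the placements that put painting i in its forbidden gallery position. Any j of these fix j positions, leaving (8−j)! ways to fill the rest, and there are C(6,j) ways to pick which j.
By inclusion–exclusion, the number of valid placements is Σ_{j=0}^{6} (−1)^j C(6,j)·(8−j)!.
Computing: 40320 − 30240 + 10800 − 2400 + 360 − 36 + 2 = 18806.

18806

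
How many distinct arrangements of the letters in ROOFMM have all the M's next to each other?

Treat the 2 copies of M as a single block. The multiset to arrange is then {MM, F, O, O, R}, 5 items in all.
That gives (5)!/(2!) = 60 arrangements.

60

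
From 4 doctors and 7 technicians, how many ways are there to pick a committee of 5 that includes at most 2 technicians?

91

Split by how many technicians are chosen (0 through 2).
Sum: C(7,0)·C(4,5) + C(7,1)·C(4,4) + C(7,2)·C(4,3) = 0 + 7 + 84 = 91.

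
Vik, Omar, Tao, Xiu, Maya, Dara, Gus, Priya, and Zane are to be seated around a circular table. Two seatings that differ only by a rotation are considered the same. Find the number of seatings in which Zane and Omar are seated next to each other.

Treat {Zane, Omar} as one unit (2 internal orders) and seat the resulting 8 units around the table: (7)! circular arrangements.
So 2 × (7)! = 2 × 5040 = 10080.

10080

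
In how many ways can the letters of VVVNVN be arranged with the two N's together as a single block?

5

Treat the 2 copies of N as a single block. The multiset to arrange is then {NN, V, V, V, V}, 5 items in all.
That gives (5)!/(4!) = 5 arrangements.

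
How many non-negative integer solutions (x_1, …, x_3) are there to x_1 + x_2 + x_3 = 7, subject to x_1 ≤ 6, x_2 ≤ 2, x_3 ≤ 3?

Ignoring the caps, the number of non-negative solutions to x_1+…+x_3 = 7 is C(9,2) = 36.
Subtract solutions that violate a single cap (substitute x_i' = x_i − (cap_i+1)): x_1 ≥ 7 gives C(2,2) = 1; x_2 ≥ 3 gives C(6,2) = 15; x_3 ≥ 4 gives C(5,2) = 10. Together 26.
Add back pairs where two caps are both exceeded: 0 + 0 + 1 = 1.
By inclusion–exclusion the count is 36 − 26 + 1 = 11.

11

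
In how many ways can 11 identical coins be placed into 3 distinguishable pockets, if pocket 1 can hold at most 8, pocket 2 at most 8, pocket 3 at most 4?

Without the upper bounds there are C(13,2) = 78 ways to split 11 among 3 pockets.
Subtract solutions that violate a single cap (substitute x_i' = x_i − (cap_i+1)): x_1 ≥ 9 gives C(4,2) = 6; x_2 ≥ 9 gives C(4,2) = 6; x_3 ≥ 5 gives C(8,2) = 28. Together 40.
No two caps can be exceeded simultaneously, so the pair terms are all 0.
By inclusion–exclusion the count is 78 − 40 + 0 = 38.

38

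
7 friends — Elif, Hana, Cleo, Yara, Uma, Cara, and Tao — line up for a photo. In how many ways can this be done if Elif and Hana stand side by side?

Treat {Elif, Hana} as a single unit. There are 6 units to order, and the pair itself can be ordered 2 ways.
So the count is 2·(6)! = 1440.

1440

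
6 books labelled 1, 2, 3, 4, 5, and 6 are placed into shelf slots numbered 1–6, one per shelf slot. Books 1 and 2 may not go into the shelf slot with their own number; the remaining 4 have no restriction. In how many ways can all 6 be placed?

504

Let Aᵢ (for i ∈ {1, 2}) be the placements that put book i in its forbidden shelf slot. Any j of these fix j positions, leaving (6−j)! ways to fill the rest, and there are C(2,j) ways to pick which j.
By inclusion–exclusion, the number of valid placements is Σ_{j=0}^{2} (−1)^j C(2,j)·(6−j)!.
Computing: 720 − 240 + 24 = 504.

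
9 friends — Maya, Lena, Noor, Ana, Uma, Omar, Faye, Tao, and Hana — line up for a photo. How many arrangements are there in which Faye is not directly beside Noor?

282240

Of the 9! = 362880 arrangements, those with Faye and Noor adjacent number 2 × 8! = 80640 (treat the pair as a block with 2 internal orders).
Complementary counting: 362880 − 80640 = 282240.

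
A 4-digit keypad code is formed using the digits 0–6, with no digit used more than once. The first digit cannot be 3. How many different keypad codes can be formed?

The first digit has 7−1 = 6 choices (anything except 3).
The remaining 3 digits are filled from the other 6 symbols without repetition: 6 × 5 × 4 = 120.
Total: 6 × 120 = 720.

720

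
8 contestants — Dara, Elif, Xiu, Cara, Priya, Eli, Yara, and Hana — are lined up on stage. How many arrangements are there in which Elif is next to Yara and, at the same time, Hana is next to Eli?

Treat {Elif,Yara} as one block (2 orders) and {Hana,Eli} as another (2 orders).
That leaves 6 units to arrange: 2 × 2 × 6! = 4 × 720 = 2880.

2880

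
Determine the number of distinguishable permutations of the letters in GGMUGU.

The 6 letters of GGMUGU have repeats: G appearing 3 times and U appearing twice.
The number of distinct arrangements is 6!/(3!·2!) = 720/12 = 60.

60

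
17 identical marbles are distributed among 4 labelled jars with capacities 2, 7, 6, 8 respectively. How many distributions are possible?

Without the upper bounds there are C(20,3) = 1140 ways to split 17 among 4 jars.
Subtract solutions that violate a single cap (substitute x_i' = x_i − (cap_i+1)): x_1 ≥ 3 gives C(17,3) = 680; x_2 ≥ 8 gives C(12,3) = 220; x_3 ≥ 7 gives C(13,3) = 286; x_4 ≥ 9 gives C(11,3) = 165. Together 1351.
Add back pairs where two caps are both exceeded: 84 + 120 + 56 + 10 + 1 + 4 = 275.
By inclusion–exclusion the count is 1140 − 1351 + 275 = 64.

64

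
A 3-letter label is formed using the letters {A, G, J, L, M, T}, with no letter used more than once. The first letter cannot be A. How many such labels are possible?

The first letter has 6−1 = 5 choices (anything except A).
The remaining 2 letters are filled from the other 5 symbols without repetition: 5 × 4 = 20.
Total: 5 × 20 = 100.

100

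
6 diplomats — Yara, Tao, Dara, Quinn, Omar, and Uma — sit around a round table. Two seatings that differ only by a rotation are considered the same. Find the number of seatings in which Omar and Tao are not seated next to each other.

All circular seatings of 6 people number (5)! = 120.
Those with Omar next to Tao: fuse the pair into one unit and seat 5 units around a circle — 2·(4)! = 48.
Subtracting, 120 − 48 = 72.

72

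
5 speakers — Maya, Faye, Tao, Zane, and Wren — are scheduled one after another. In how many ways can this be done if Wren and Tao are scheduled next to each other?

48

Place the 3 others and the Wren-Tao pair as 4 objects in a line; the pair has 2 internal arrangements.
That gives 2 × 4! = 2 × 24 = 48.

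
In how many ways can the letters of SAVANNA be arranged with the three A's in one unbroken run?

Treat the 3 copies of A as a single block. The multiset to arrange is then {AAA, N, N, S, V}, 5 items in all.
That gives (5)!/(2!) = 60 arrangements.

60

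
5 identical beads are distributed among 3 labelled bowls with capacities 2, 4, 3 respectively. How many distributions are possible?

Without the upper bounds there are C(7,2) = 21 ways to split 5 among 3 bowls.
Subtract solutions that violate a single cap (substitute x_i' = x_i − (cap_i+1)): x_1 ≥ 3 gives C(4,2) = 6; x_2 ≥ 5 gives C(2,2) = 1; x_3 ≥ 4 gives C(3,2) = 3. Together 10.
No two caps can be exceeded simultaneously, so the pair terms are all 0.
By inclusion–exclusion the count is 21 − 10 + 0 = 11.

11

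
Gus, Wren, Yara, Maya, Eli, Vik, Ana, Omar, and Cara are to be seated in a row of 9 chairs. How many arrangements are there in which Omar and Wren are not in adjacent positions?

282240

Of the 9! = 362880 arrangements, those with Omar and Wren adjacent number 2 × 8! = 80640 (treat the pair as a block with 2 internal orders).
So 362880 − 80640 = 282240 arrangements keep them apart.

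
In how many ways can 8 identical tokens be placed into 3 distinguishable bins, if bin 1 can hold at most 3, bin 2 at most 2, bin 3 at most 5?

By stars and bars, unrestricted non-negative solutions to x_1+…+x_3 = 8 number C(8+2,2) = 45.
Subtract solutions that violate a single cap (substitute x_i' = x_i − (cap_i+1)): x_1 ≥ 4 gives C(6,2) = 15; x_2 ≥ 3 gives C(7,2) = 21; x_3 ≥ 6 gives C(4,2) = 6. Together 42.
Add back pairs where two caps are both exceeded: 3 + 0 + 0 = 3.
By inclusion–exclusion the count is 45 − 42 + 3 = 6.

6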